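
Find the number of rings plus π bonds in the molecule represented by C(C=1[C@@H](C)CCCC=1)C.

Molecular formula from the SMILES: C9H16.
DoU = (2C + 2 + N − H − X)/2 = (2·9 + 2 + 0 − 16 − 0)/2 = 4/2 = 2.
(Structurally: 1 ring(s) + 1 π bond(s) = 2.)

2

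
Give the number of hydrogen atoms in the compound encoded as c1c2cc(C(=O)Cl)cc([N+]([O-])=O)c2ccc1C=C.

8

Hydrogens are implicit in SMILES; fill each atom to its normal valence:
  5 × C (aromatic): 1 H each → 5
  5 × C (aromatic): no H
  2 × O: no H
  1 × C: 2 H
  1 × C: 1 H
  1 × C: no H
  1 × Cl: no H
  1 × N (charge +1): no H
  1 × O (charge -1): no H
  Total hydrogens = 8.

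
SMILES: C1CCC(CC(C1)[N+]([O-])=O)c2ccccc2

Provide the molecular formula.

C13H17NO2

Heavy atoms from the SMILES: 13 C, 1 N, 2 O.
Implicit hydrogens by atom environment:
  5 × C: 2 H each → 10
  5 × C (aromatic): 1 H each → 5
  2 × C: 1 H each → 2
  1 × C (aromatic): no H
  1 × N (charge +1): no H
  1 × O: no H
  1 × O (charge -1): no H
  Total hydrogens = 17.
Molecular formula: C13H17NO2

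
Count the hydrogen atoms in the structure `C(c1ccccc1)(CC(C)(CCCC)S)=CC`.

Hydrogens are implicit in SMILES; fill each atom to its normal valence:
  5 × C (aromatic): 1 H each → 5
  4 × C: 2 H each → 8
  3 × C: 3 H each → 9
  2 × C: no H
  1 × C: 1 H
  1 × C (aromatic): no H
  1 × S: 1 H
  Total hydrogens = 24.

24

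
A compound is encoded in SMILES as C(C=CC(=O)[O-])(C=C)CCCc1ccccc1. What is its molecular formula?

Heavy atoms from the SMILES: 15 C, 2 O.
Implicit hydrogens by atom environment:
  5 × C (aromatic): 1 H each → 5
  4 × C: 2 H each → 8
  4 × C: 1 H each → 4
  1 × C (aromatic): no H
  1 × C: no H
  1 × O: no H
  1 × O (charge -1): no H
  Total hydrogens = 17.
Net charge -1.
Molecular formula: C15H17O2-

C15H17O2-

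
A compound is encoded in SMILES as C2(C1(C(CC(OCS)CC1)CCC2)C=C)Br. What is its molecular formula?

C13H21BrOS

Heavy atoms from the SMILES: 1 Br, 13 C, 1 O, 1 S.
Implicit hydrogens by atom environment:
  8 × C: 2 H each → 16
  4 × C: 1 H each → 4
  1 × Br: no H
  1 × C: no H
  1 × O: no H
  1 × S: 1 H
  Total hydrogens = 21.
Molecular formula: C13H21BrOS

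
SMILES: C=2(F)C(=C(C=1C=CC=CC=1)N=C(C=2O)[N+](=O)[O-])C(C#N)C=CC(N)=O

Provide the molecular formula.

C16H11FN4O4

Heavy atoms from the SMILES: 16 C, 1 F, 4 N, 4 O.
Implicit hydrogens by atom environment:
  6 × C (aromatic): no H
  5 × C (aromatic): 1 H each → 5
  3 × C: 1 H each → 3
  2 × C: no H
  2 × O: no H
  1 × F: no H
  1 × N: 2 H
  1 × N (aromatic): no H
  1 × N (charge +1): no H
  1 × N: no H
  1 × O: 1 H
  1 × O (charge -1): no H
  Total hydrogens = 11.
Molecular formula: C16H11FN4O4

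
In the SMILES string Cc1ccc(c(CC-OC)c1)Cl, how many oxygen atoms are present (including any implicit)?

The symbol for oxygen appears 1 time in the SMILES.

1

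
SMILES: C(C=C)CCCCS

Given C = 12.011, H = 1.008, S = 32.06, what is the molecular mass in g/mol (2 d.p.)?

Molecular formula: C7H14S.
M = 7×12.011 + 14×1.008 + 1×32.06 = 130.25 g/mol.

130.25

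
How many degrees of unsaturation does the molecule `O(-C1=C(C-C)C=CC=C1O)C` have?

4

Molecular formula from the SMILES: C9H12O2.
DoU = (2C + 2 + N − H − X)/2 = (2·9 + 2 + 0 − 12 − 0)/2 = 8/2 = 4.
(Structurally: 1 ring(s) + 3 π bond(s) = 4.)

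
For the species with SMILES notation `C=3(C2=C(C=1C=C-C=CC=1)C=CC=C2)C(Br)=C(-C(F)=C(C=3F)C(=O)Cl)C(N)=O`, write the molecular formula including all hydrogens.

Heavy atoms from the SMILES: 1 Br, 20 C, 1 Cl, 2 F, 1 N, 2 O.
Implicit hydrogens by atom environment:
  9 × C (aromatic): 1 H each → 9
  9 × C (aromatic): no H
  2 × C: no H
  2 × F: no H
  2 × O: no H
  1 × Br: no H
  1 × Cl: no H
  1 × N: 2 H
  Total hydrogens = 11.
Molecular formula: C20H11BrClF2NO2

C20H11BrClF2NO2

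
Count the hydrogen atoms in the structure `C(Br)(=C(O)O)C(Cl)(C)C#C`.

Hydrogens are implicit in SMILES; fill each atom to its normal valence:
  4 × C: no H
  2 × O: 1 H each → 2
  1 × Br: no H
  1 × C: 3 H
  1 × C: 1 H
  1 × Cl: no H
  Total hydrogens = 6.

6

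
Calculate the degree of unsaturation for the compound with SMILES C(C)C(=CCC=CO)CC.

2

Molecular formula from the SMILES: C9H16O.
DoU = (2C + 2 + N − H − X)/2 = (2·9 + 2 + 0 − 16 − 0)/2 = 4/2 = 2.
(Structurally: 0 ring(s) + 2 π bond(s) = 2.)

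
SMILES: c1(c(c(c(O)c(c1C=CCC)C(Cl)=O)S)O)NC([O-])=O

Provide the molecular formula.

Heavy atoms from the SMILES: 12 C, 1 Cl, 1 N, 5 O, 1 S.
Implicit hydrogens by atom environment:
  6 × C (aromatic): no H
  2 × C: 1 H each → 2
  2 × C: no H
  2 × O: 1 H each → 2
  2 × O: no H
  1 × C: 3 H
  1 × C: 2 H
  1 × Cl: no H
  1 × N: 1 H
  1 × O (charge -1): no H
  1 × S: 1 H
  Total hydrogens = 11.
Net charge -1.
Molecular formula: C12H11ClNO5S-

C12H11ClNO5S-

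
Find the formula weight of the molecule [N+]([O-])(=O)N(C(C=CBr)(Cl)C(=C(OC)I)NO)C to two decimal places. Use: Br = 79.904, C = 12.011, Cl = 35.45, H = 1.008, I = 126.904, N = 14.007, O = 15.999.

Molecular formula: C7H10BrClIN3O4.
M = 1×79.904 + 7×12.011 + 1×35.45 + 10×1.008 + 1×126.904 + 3×14.007 + 4×15.999 = 442.43 g/mol.

442.43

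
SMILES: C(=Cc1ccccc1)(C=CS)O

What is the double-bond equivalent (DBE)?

Molecular formula from the SMILES: C10H10OS.
DoU = (2C + 2 + N − H − X)/2 = (2·10 + 2 + 0 − 10 − 0)/2 = 12/2 = 6.
(Structurally: 1 ring(s) + 5 π bond(s) = 6.)

6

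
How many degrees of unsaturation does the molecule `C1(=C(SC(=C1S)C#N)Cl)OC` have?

5

Molecular formula from the SMILES: C6H4ClNOS2.
DoU = (2C + 2 + N − H − X)/2 = (2·6 + 2 + 1 − 4 − 1)/2 = 10/2 = 5.
(Structurally: 1 ring(s) + 4 π bond(s) = 5.)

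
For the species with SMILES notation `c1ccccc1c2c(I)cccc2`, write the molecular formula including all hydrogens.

C12H9I

Heavy atoms from the SMILES: 12 C, 1 I.
Implicit hydrogens by atom environment:
  9 × C (aromatic): 1 H each → 9
  3 × C (aromatic): no H
  1 × I: no H
  Total hydrogens = 9.
Molecular formula: C12H9I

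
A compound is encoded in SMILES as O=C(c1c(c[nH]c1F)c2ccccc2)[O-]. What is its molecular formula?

Heavy atoms from the SMILES: 11 C, 1 F, 1 N, 2 O.
Implicit hydrogens by atom environment:
  6 × C (aromatic): 1 H each → 6
  4 × C (aromatic): no H
  1 × C: no H
  1 × F: no H
  1 × N (aromatic): 1 H
  1 × O: no H
  1 × O (charge -1): no H
  Total hydrogens = 7.
Net charge -1.
Molecular formula: C11H7FNO2-

C11H7FNO2-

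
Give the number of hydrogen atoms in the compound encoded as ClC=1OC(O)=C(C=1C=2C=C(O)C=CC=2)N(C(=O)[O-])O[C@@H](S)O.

Hydrogens are implicit in SMILES; fill each atom to its normal valence:
  6 × C (aromatic): no H
  4 × C (aromatic): 1 H each → 4
  3 × O: 1 H each → 3
  2 × O: no H
  1 × C: 1 H
  1 × C: no H
  1 × Cl: no H
  1 × N: no H
  1 × O (aromatic): no H
  1 × O (charge -1): no H
  1 × S: 1 H
  Total hydrogens = 9.

9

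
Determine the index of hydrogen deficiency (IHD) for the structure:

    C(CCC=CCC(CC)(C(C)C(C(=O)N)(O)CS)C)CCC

2

Molecular formula from the SMILES: C18H35NO2S.
DoU = (2C + 2 + N − H − X)/2 = (2·18 + 2 + 1 − 35 − 0)/2 = 4/2 = 2.
(Structurally: 0 ring(s) + 2 π bond(s) = 2.)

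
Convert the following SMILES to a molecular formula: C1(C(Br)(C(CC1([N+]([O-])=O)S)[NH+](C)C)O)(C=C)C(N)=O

C10H17BrN3O4S+

Heavy atoms from the SMILES: 1 Br, 10 C, 3 N, 4 O, 1 S.
Implicit hydrogens by atom environment:
  4 × C: no H
  2 × C: 3 H each → 6
  2 × C: 2 H each → 4
  2 × C: 1 H each → 2
  2 × O: no H
  1 × Br: no H
  1 × N: 2 H
  1 × N (charge +1): 1 H
  1 × N (charge +1): no H
  1 × O: 1 H
  1 × O (charge -1): no H
  1 × S: 1 H
  Total hydrogens = 17.
Net charge +1.
Molecular formula: C10H17BrN3O4S+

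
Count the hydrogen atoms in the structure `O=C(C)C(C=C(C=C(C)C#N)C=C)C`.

15

Hydrogens are implicit in SMILES; fill each atom to its normal valence:
  4 × C: 1 H each → 4
  4 × C: no H
  3 × C: 3 H each → 9
  1 × C: 2 H
  1 × N: no H
  1 × O: no H
  Total hydrogens = 15.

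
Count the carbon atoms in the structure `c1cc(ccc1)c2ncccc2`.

11

The symbol for carbon appears 11 times in the SMILES. Lowercase c denotes aromatic carbon and counts toward C.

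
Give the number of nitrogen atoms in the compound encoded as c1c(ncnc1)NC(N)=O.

4

The symbol for nitrogen appears 4 times in the SMILES.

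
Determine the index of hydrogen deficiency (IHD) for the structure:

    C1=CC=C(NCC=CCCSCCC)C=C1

5

Molecular formula from the SMILES: C14H21NS.
DoU = (2C + 2 + N − H − X)/2 = (2·14 + 2 + 1 − 21 − 0)/2 = 10/2 = 5.
(Structurally: 1 ring(s) + 4 π bond(s) = 5.)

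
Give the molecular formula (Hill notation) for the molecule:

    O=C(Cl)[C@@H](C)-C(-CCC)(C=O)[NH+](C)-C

C10H19ClNO2+

Heavy atoms from the SMILES: 10 C, 1 Cl, 1 N, 2 O.
Implicit hydrogens by atom environment:
  4 × C: 3 H each → 12
  2 × C: 2 H each → 4
  2 × C: 1 H each → 2
  2 × C: no H
  2 × O: no H
  1 × Cl: no H
  1 × N (charge +1): 1 H
  Total hydrogens = 19.
Net charge +1.
Molecular formula: C10H19ClNO2+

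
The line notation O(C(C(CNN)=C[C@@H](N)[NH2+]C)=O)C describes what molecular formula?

Heavy atoms from the SMILES: 7 C, 4 N, 2 O.
Implicit hydrogens by atom environment:
  2 × C: 3 H each → 6
  2 × C: 1 H each → 2
  2 × C: no H
  2 × N: 2 H each → 4
  2 × O: no H
  1 × C: 2 H
  1 × N (charge +1): 2 H
  1 × N: 1 H
  Total hydrogens = 17.
Net charge +1.
Molecular formula: C7H17N4O2+

C7H17N4O2+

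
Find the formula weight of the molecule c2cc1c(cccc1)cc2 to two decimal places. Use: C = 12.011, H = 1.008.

Molecular formula: C10H8.
M = 10×12.011 + 8×1.008 = 128.17 g/mol.

128.17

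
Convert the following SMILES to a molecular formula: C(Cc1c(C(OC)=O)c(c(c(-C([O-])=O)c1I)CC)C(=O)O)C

C15H16IO6-

Heavy atoms from the SMILES: 15 C, 1 I, 6 O.
Implicit hydrogens by atom environment:
  6 × C (aromatic): no H
  4 × O: no H
  3 × C: 3 H each → 9
  3 × C: 2 H each → 6
  3 × C: no H
  1 × I: no H
  1 × O: 1 H
  1 × O (charge -1): no H
  Total hydrogens = 16.
Net charge -1.
Molecular formula: C15H16IO6-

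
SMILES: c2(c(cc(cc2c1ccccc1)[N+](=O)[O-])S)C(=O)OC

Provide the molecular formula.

C14H11NO4S

Heavy atoms from the SMILES: 14 C, 1 N, 4 O, 1 S.
Implicit hydrogens by atom environment:
  7 × C (aromatic): 1 H each → 7
  5 × C (aromatic): no H
  3 × O: no H
  1 × C: 3 H
  1 × C: no H
  1 × N (charge +1): no H
  1 × O (charge -1): no H
  1 × S: 1 H
  Total hydrogens = 11.
Molecular formula: C14H11NO4S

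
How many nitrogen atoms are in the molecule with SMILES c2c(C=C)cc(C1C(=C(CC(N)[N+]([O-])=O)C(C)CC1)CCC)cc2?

The symbol for nitrogen appears 2 times in the SMILES.

2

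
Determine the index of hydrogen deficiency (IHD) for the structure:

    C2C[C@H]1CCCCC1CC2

2

Molecular formula from the SMILES: C10H18.
DoU = (2C + 2 + N − H − X)/2 = (2·10 + 2 + 0 − 18 − 0)/2 = 4/2 = 2.
(Structurally: 2 ring(s) + 0 π bond(s) = 2.)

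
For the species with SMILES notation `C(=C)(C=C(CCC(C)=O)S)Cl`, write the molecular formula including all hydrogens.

C8H11ClOS

Heavy atoms from the SMILES: 8 C, 1 Cl, 1 O, 1 S.
Implicit hydrogens by atom environment:
  3 × C: 2 H each → 6
  3 × C: no H
  1 × C: 3 H
  1 × C: 1 H
  1 × Cl: no H
  1 × O: no H
  1 × S: 1 H
  Total hydrogens = 11.
Molecular formula: C8H11ClOS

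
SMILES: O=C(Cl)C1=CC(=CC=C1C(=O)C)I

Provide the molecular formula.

C9H6ClIO2

Heavy atoms from the SMILES: 9 C, 1 Cl, 1 I, 2 O.
Implicit hydrogens by atom environment:
  3 × C (aromatic): 1 H each → 3
  3 × C (aromatic): no H
  2 × C: no H
  2 × O: no H
  1 × C: 3 H
  1 × Cl: no H
  1 × I: no H
  Total hydrogens = 6.
Molecular formula: C9H6ClIO2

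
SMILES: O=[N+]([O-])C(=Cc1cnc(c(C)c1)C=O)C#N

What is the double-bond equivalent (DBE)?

Molecular formula from the SMILES: C10H7N3O3.
DoU = (2C + 2 + N − H − X)/2 = (2·10 + 2 + 3 − 7 − 0)/2 = 18/2 = 9.
(Structurally: 1 ring(s) + 8 π bond(s) = 9.)

9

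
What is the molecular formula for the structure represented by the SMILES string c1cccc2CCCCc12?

C10H12

Heavy atoms from the SMILES: 10 C.
Implicit hydrogens by atom environment:
  4 × C: 2 H each → 8
  4 × C (aromatic): 1 H each → 4
  2 × C (aromatic): no H
  Total hydrogens = 12.
Molecular formula: C10H12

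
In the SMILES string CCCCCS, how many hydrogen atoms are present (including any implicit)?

12

Hydrogens are implicit in SMILES; fill each atom to its normal valence:
  4 × C: 2 H each → 8
  1 × C: 3 H
  1 × S: 1 H
  Total hydrogens = 12.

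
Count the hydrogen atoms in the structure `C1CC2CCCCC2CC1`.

Hydrogens are implicit in SMILES; fill each atom to its normal valence:
  8 × C: 2 H each → 16
  2 × C: 1 H each → 2
  Total hydrogens = 18.

18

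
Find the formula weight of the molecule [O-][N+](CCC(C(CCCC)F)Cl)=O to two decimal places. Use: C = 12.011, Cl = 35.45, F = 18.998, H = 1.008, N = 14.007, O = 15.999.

211.66

Molecular formula: C8H15ClFNO2.
M = 8×12.011 + 1×35.45 + 1×18.998 + 15×1.008 + 1×14.007 + 2×15.999 = 211.66 g/mol.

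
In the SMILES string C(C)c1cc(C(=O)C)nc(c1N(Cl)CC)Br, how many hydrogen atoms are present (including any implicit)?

Hydrogens are implicit in SMILES; fill each atom to its normal valence:
  4 × C (aromatic): no H
  3 × C: 3 H each → 9
  2 × C: 2 H each → 4
  1 × Br: no H
  1 × C (aromatic): 1 H
  1 × C: no H
  1 × Cl: no H
  1 × N (aromatic): no H
  1 × N: no H
  1 × O: no H
  Total hydrogens = 14.

14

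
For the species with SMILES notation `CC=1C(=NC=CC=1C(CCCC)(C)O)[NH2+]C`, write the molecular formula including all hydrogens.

Heavy atoms from the SMILES: 13 C, 2 N, 1 O.
Implicit hydrogens by atom environment:
  4 × C: 3 H each → 12
  3 × C: 2 H each → 6
  3 × C (aromatic): no H
  2 × C (aromatic): 1 H each → 2
  1 × C: no H
  1 × N (charge +1): 2 H
  1 × N (aromatic): no H
  1 × O: 1 H
  Total hydrogens = 23.
Net charge +1.
Molecular formula: C13H23N2O+

C13H23N2O+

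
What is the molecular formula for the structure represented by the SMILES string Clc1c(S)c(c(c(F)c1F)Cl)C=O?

Heavy atoms from the SMILES: 7 C, 2 Cl, 2 F, 1 O, 1 S.
Implicit hydrogens by atom environment:
  6 × C (aromatic): no H
  2 × Cl: no H
  2 × F: no H
  1 × C: 1 H
  1 × O: no H
  1 × S: 1 H
  Total hydrogens = 2.
Molecular formula: C7H2Cl2F2OS

C7H2Cl2F2OS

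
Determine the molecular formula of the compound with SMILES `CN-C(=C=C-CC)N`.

C6H12N2

Heavy atoms from the SMILES: 6 C, 2 N.
Implicit hydrogens by atom environment:
  2 × C: 3 H each → 6
  2 × C: no H
  1 × C: 2 H
  1 × C: 1 H
  1 × N: 2 H
  1 × N: 1 H
  Total hydrogens = 12.
Molecular formula: C6H12N2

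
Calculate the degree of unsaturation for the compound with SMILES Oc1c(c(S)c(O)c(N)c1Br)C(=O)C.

5

Molecular formula from the SMILES: C8H8BrNO3S.
DoU = (2C + 2 + N − H − X)/2 = (2·8 + 2 + 1 − 8 − 1)/2 = 10/2 = 5.
(Structurally: 1 ring(s) + 4 π bond(s) = 5.)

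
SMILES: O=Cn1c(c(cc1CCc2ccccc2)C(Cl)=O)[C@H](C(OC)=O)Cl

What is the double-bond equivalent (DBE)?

Molecular formula from the SMILES: C17H15Cl2NO4.
DoU = (2C + 2 + N − H − X)/2 = (2·17 + 2 + 1 − 15 − 2)/2 = 20/2 = 10.
(Structurally: 2 ring(s) + 8 π bond(s) = 10.)

10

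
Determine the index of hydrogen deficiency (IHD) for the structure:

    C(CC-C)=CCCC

1

Molecular formula from the SMILES: C8H16.
DoU = (2C + 2 + N − H − X)/2 = (2·8 + 2 + 0 − 16 − 0)/2 = 2/2 = 1.
(Structurally: 0 ring(s) + 1 π bond(s) = 1.)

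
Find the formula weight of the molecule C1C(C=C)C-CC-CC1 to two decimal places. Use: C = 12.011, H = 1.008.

124.23

Molecular formula: C9H16.
M = 9×12.011 + 16×1.008 = 124.23 g/mol.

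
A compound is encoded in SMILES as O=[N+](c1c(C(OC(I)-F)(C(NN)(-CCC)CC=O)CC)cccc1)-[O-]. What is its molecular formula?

Heavy atoms from the SMILES: 16 C, 1 F, 1 I, 3 N, 4 O.
Implicit hydrogens by atom environment:
  4 × C: 2 H each → 8
  4 × C (aromatic): 1 H each → 4
  3 × O: no H
  2 × C: 3 H each → 6
  2 × C: 1 H each → 2
  2 × C: no H
  2 × C (aromatic): no H
  1 × F: no H
  1 × I: no H
  1 × N: 2 H
  1 × N: 1 H
  1 × N (charge +1): no H
  1 × O (charge -1): no H
  Total hydrogens = 23.
Molecular formula: C16H23FIN3O4

C16H23FIN3O4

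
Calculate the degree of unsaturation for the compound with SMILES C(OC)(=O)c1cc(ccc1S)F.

Molecular formula from the SMILES: C8H7FO2S.
DoU = (2C + 2 + N − H − X)/2 = (2·8 + 2 + 0 − 7 − 1)/2 = 10/2 = 5.
(Structurally: 1 ring(s) + 4 π bond(s) = 5.)

5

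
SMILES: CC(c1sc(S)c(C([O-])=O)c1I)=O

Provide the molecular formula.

C7H4IO3S2-

Heavy atoms from the SMILES: 7 C, 1 I, 3 O, 2 S.
Implicit hydrogens by atom environment:
  4 × C (aromatic): no H
  2 × C: no H
  2 × O: no H
  1 × C: 3 H
  1 × I: no H
  1 × O (charge -1): no H
  1 × S: 1 H
  1 × S (aromatic): no H
  Total hydrogens = 4.
Net charge -1.
Molecular formula: C7H4IO3S2-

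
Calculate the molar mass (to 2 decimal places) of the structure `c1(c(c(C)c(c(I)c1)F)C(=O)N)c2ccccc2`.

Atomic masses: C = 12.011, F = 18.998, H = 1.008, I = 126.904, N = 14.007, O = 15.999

355.15

Molecular formula: C14H11FINO.
M = 14×12.011 + 1×18.998 + 11×1.008 + 1×126.904 + 1×14.007 + 1×15.999 = 355.15 g/mol.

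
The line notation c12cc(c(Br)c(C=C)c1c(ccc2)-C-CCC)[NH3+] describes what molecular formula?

Heavy atoms from the SMILES: 1 Br, 16 C, 1 N.
Implicit hydrogens by atom environment:
  6 × C (aromatic): no H
  4 × C: 2 H each → 8
  4 × C (aromatic): 1 H each → 4
  1 × Br: no H
  1 × C: 3 H
  1 × C: 1 H
  1 × N (charge +1): 3 H
  Total hydrogens = 19.
Net charge +1.
Molecular formula: C16H19BrN+

C16H19BrN+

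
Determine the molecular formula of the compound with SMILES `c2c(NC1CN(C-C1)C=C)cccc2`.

Heavy atoms from the SMILES: 12 C, 2 N.
Implicit hydrogens by atom environment:
  5 × C (aromatic): 1 H each → 5
  4 × C: 2 H each → 8
  2 × C: 1 H each → 2
  1 × C (aromatic): no H
  1 × N: 1 H
  1 × N: no H
  Total hydrogens = 16.
Molecular formula: C12H16N2

C12H16N2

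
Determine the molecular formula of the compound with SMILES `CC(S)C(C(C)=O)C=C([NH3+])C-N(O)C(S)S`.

C9H19N2O2S3+

Heavy atoms from the SMILES: 9 C, 2 N, 2 O, 3 S.
Implicit hydrogens by atom environment:
  4 × C: 1 H each → 4
  3 × S: 1 H each → 3
  2 × C: 3 H each → 6
  2 × C: no H
  1 × C: 2 H
  1 × N (charge +1): 3 H
  1 × N: no H
  1 × O: 1 H
  1 × O: no H
  Total hydrogens = 19.
Net charge +1.
Molecular formula: C9H19N2O2S3+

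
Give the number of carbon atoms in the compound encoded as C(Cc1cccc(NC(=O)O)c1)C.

The symbol for carbon appears 10 times in the SMILES. Lowercase c denotes aromatic carbon and counts toward C.

10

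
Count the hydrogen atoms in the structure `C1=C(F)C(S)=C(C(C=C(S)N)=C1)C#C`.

Hydrogens are implicit in SMILES; fill each atom to its normal valence:
  4 × C (aromatic): no H
  2 × C (aromatic): 1 H each → 2
  2 × C: 1 H each → 2
  2 × C: no H
  2 × S: 1 H each → 2
  1 × F: no H
  1 × N: 2 H
  Total hydrogens = 8.

8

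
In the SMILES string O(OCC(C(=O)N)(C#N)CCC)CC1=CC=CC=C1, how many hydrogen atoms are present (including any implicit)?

18

Hydrogens are implicit in SMILES; fill each atom to its normal valence:
  5 × C (aromatic): 1 H each → 5
  4 × C: 2 H each → 8
  3 × C: no H
  3 × O: no H
  1 × C: 3 H
  1 × C (aromatic): no H
  1 × N: 2 H
  1 × N: no H
  Total hydrogens = 18.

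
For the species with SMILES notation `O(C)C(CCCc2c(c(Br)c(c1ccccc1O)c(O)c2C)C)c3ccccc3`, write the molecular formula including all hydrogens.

Heavy atoms from the SMILES: 1 Br, 25 C, 3 O.
Implicit hydrogens by atom environment:
  9 × C (aromatic): 1 H each → 9
  9 × C (aromatic): no H
  3 × C: 3 H each → 9
  3 × C: 2 H each → 6
  2 × O: 1 H each → 2
  1 × Br: no H
  1 × C: 1 H
  1 × O: no H
  Total hydrogens = 27.
Molecular formula: C25H27BrO3

C25H27BrO3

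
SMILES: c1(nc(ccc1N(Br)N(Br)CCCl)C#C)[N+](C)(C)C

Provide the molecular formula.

C12H16Br2ClN4+

Heavy atoms from the SMILES: 2 Br, 12 C, 1 Cl, 4 N.
Implicit hydrogens by atom environment:
  3 × C: 3 H each → 9
  3 × C (aromatic): no H
  2 × Br: no H
  2 × C: 2 H each → 4
  2 × C (aromatic): 1 H each → 2
  2 × N: no H
  1 × C: 1 H
  1 × C: no H
  1 × Cl: no H
  1 × N (aromatic): no H
  1 × N (charge +1): no H
  Total hydrogens = 16.
Net charge +1.
Molecular formula: C12H16Br2ClN4+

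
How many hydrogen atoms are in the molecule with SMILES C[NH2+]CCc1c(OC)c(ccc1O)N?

17

Hydrogens are implicit in SMILES; fill each atom to its normal valence:
  4 × C (aromatic): no H
  2 × C: 3 H each → 6
  2 × C: 2 H each → 4
  2 × C (aromatic): 1 H each → 2
  1 × N (charge +1): 2 H
  1 × N: 2 H
  1 × O: 1 H
  1 × O: no H
  Total hydrogens = 17.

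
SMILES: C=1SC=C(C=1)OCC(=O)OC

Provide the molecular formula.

Heavy atoms from the SMILES: 7 C, 3 O, 1 S.
Implicit hydrogens by atom environment:
  3 × C (aromatic): 1 H each → 3
  3 × O: no H
  1 × C: 3 H
  1 × C: 2 H
  1 × C (aromatic): no H
  1 × C: no H
  1 × S (aromatic): no H
  Total hydrogens = 8.
Molecular formula: C7H8O3S

C7H8O3S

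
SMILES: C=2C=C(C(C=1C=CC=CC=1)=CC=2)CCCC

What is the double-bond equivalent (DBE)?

8

Molecular formula from the SMILES: C16H18.
DoU = (2C + 2 + N − H − X)/2 = (2·16 + 2 + 0 − 18 − 0)/2 = 16/2 = 8.
(Structurally: 2 ring(s) + 6 π bond(s) = 8.)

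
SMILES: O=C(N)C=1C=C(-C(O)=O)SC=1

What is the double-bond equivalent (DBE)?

5

Molecular formula from the SMILES: C6H5NO3S.
DoU = (2C + 2 + N − H − X)/2 = (2·6 + 2 + 1 − 5 − 0)/2 = 10/2 = 5.
(Structurally: 1 ring(s) + 4 π bond(s) = 5.)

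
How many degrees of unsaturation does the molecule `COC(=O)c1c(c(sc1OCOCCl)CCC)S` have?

4

Molecular formula from the SMILES: C11H15ClO4S2.
DoU = (2C + 2 + N − H − X)/2 = (2·11 + 2 + 0 − 15 − 1)/2 = 8/2 = 4.
(Structurally: 1 ring(s) + 3 π bond(s) = 4.)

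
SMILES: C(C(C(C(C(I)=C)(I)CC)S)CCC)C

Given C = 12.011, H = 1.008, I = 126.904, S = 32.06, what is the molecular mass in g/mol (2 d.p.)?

452.18

Molecular formula: C12H22I2S.
M = 12×12.011 + 22×1.008 + 2×126.904 + 1×32.06 = 452.18 g/mol.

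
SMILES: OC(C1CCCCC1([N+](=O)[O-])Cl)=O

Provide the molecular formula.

C7H10ClNO4

Heavy atoms from the SMILES: 7 C, 1 Cl, 1 N, 4 O.
Implicit hydrogens by atom environment:
  4 × C: 2 H each → 8
  2 × C: no H
  2 × O: no H
  1 × C: 1 H
  1 × Cl: no H
  1 × N (charge +1): no H
  1 × O: 1 H
  1 × O (charge -1): no H
  Total hydrogens = 10.
Molecular formula: C7H10ClNO4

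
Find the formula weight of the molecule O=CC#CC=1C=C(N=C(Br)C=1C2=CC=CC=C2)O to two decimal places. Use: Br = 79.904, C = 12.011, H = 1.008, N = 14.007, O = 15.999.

Molecular formula: C14H8BrNO2.
M = 1×79.904 + 14×12.011 + 8×1.008 + 1×14.007 + 2×15.999 = 302.13 g/mol.

302.13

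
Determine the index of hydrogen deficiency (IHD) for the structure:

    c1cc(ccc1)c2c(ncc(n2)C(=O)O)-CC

9

Molecular formula from the SMILES: C13H12N2O2.
DoU = (2C + 2 + N − H − X)/2 = (2·13 + 2 + 2 − 12 − 0)/2 = 18/2 = 9.
(Structurally: 2 ring(s) + 7 π bond(s) = 9.)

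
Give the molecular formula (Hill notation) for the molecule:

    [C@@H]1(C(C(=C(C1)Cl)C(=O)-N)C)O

Heavy atoms from the SMILES: 7 C, 1 Cl, 1 N, 2 O.
Implicit hydrogens by atom environment:
  3 × C: no H
  2 × C: 1 H each → 2
  1 × C: 3 H
  1 × C: 2 H
  1 × Cl: no H
  1 × N: 2 H
  1 × O: 1 H
  1 × O: no H
  Total hydrogens = 10.
Molecular formula: C7H10ClNO2

C7H10ClNO2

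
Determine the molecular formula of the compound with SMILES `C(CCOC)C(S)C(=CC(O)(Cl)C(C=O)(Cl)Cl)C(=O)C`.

C12H17Cl3O4S

Heavy atoms from the SMILES: 12 C, 3 Cl, 4 O, 1 S.
Implicit hydrogens by atom environment:
  4 × C: no H
  3 × C: 2 H each → 6
  3 × C: 1 H each → 3
  3 × Cl: no H
  3 × O: no H
  2 × C: 3 H each → 6
  1 × O: 1 H
  1 × S: 1 H
  Total hydrogens = 17.
Molecular formula: C12H17Cl3O4S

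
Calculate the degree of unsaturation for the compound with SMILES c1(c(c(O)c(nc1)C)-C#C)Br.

6

Molecular formula from the SMILES: C8H6BrNO.
DoU = (2C + 2 + N − H − X)/2 = (2·8 + 2 + 1 − 6 − 1)/2 = 12/2 = 6.
(Structurally: 1 ring(s) + 5 π bond(s) = 6.)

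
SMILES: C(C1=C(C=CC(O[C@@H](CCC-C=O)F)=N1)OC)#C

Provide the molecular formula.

C13H14FNO3

Heavy atoms from the SMILES: 13 C, 1 F, 1 N, 3 O.
Implicit hydrogens by atom environment:
  3 × C: 2 H each → 6
  3 × C: 1 H each → 3
  3 × C (aromatic): no H
  3 × O: no H
  2 × C (aromatic): 1 H each → 2
  1 × C: 3 H
  1 × C: no H
  1 × F: no H
  1 × N (aromatic): no H
  Total hydrogens = 14.
Molecular formula: C13H14FNO3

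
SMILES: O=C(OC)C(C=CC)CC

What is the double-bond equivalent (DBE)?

Molecular formula from the SMILES: C8H14O2.
DoU = (2C + 2 + N − H − X)/2 = (2·8 + 2 + 0 − 14 − 0)/2 = 4/2 = 2.
(Structurally: 0 ring(s) + 2 π bond(s) = 2.)

2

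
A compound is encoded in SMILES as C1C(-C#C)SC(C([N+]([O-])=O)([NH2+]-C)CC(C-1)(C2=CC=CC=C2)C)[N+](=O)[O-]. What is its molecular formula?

Heavy atoms from the SMILES: 17 C, 3 N, 4 O, 1 S.
Implicit hydrogens by atom environment:
  5 × C (aromatic): 1 H each → 5
  3 × C: 2 H each → 6
  3 × C: 1 H each → 3
  3 × C: no H
  2 × C: 3 H each → 6
  2 × N (charge +1): no H
  2 × O: no H
  2 × O (charge -1): no H
  1 × C (aromatic): no H
  1 × N (charge +1): 2 H
  1 × S: no H
  Total hydrogens = 22.
Net charge +1.
Molecular formula: C17H22N3O4S+

C17H22N3O4S+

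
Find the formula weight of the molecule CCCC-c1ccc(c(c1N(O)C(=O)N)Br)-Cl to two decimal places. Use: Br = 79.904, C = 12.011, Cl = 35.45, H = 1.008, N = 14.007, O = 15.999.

Molecular formula: C11H14BrClN2O2.
M = 1×79.904 + 11×12.011 + 1×35.45 + 14×1.008 + 2×14.007 + 2×15.999 = 321.60 g/mol.

321.60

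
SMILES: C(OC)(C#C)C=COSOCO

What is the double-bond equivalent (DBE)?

3

Molecular formula from the SMILES: C7H10O4S.
DoU = (2C + 2 + N − H − X)/2 = (2·7 + 2 + 0 − 10 − 0)/2 = 6/2 = 3.
(Structurally: 0 ring(s) + 3 π bond(s) = 3.)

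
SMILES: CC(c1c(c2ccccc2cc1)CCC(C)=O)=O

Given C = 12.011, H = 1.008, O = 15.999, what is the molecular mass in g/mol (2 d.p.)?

Molecular formula: C16H16O2.
M = 16×12.011 + 16×1.008 + 2×15.999 = 240.30 g/mol.

240.30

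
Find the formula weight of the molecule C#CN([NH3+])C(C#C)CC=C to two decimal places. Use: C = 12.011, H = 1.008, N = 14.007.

Molecular formula: C8H11N2+.
M = 8×12.011 + 11×1.008 + 2×14.007 = 135.19 g/mol.

135.19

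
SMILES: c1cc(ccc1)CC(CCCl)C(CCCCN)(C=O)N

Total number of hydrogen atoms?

25

Hydrogens are implicit in SMILES; fill each atom to its normal valence:
  7 × C: 2 H each → 14
  5 × C (aromatic): 1 H each → 5
  2 × C: 1 H each → 2
  2 × N: 2 H each → 4
  1 × C: no H
  1 × C (aromatic): no H
  1 × Cl: no H
  1 × O: no H
  Total hydrogens = 25.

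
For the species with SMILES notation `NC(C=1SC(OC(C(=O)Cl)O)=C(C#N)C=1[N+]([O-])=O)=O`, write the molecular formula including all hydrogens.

Heavy atoms from the SMILES: 8 C, 1 Cl, 3 N, 6 O, 1 S.
Implicit hydrogens by atom environment:
  4 × C (aromatic): no H
  4 × O: no H
  3 × C: no H
  1 × C: 1 H
  1 × Cl: no H
  1 × N: 2 H
  1 × N: no H
  1 × N (charge +1): no H
  1 × O: 1 H
  1 × O (charge -1): no H
  1 × S (aromatic): no H
  Total hydrogens = 4.
Molecular formula: C8H4ClN3O6S

C8H4ClN3O6S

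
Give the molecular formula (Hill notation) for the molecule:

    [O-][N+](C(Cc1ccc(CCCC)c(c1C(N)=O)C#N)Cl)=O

C14H16ClN3O3

Heavy atoms from the SMILES: 14 C, 1 Cl, 3 N, 3 O.
Implicit hydrogens by atom environment:
  4 × C: 2 H each → 8
  4 × C (aromatic): no H
  2 × C (aromatic): 1 H each → 2
  2 × C: no H
  2 × O: no H
  1 × C: 3 H
  1 × C: 1 H
  1 × Cl: no H
  1 × N: 2 H
  1 × N: no H
  1 × N (charge +1): no H
  1 × O (charge -1): no H
  Total hydrogens = 16.
Molecular formula: C14H16ClN3O3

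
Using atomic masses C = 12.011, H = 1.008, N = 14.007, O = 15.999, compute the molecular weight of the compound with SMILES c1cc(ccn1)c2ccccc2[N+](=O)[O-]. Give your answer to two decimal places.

Molecular formula: C11H8N2O2.
M = 11×12.011 + 8×1.008 + 2×14.007 + 2×15.999 = 200.20 g/mol.

200.20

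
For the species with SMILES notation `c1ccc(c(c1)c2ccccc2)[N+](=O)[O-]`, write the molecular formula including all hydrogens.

C12H9NO2

Heavy atoms from the SMILES: 12 C, 1 N, 2 O.
Implicit hydrogens by atom environment:
  9 × C (aromatic): 1 H each → 9
  3 × C (aromatic): no H
  1 × N (charge +1): no H
  1 × O: no H
  1 × O (charge -1): no H
  Total hydrogens = 9.
Molecular formula: C12H9NO2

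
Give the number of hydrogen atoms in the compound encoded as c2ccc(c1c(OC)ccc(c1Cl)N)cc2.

Hydrogens are implicit in SMILES; fill each atom to its normal valence:
  7 × C (aromatic): 1 H each → 7
  5 × C (aromatic): no H
  1 × C: 3 H
  1 × Cl: no H
  1 × N: 2 H
  1 × O: no H
  Total hydrogens = 12.

12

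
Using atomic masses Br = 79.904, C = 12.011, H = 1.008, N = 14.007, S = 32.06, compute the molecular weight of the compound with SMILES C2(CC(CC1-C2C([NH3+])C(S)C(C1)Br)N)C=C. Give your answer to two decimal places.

306.29

Molecular formula: C12H22BrN2S+.
M = 1×79.904 + 12×12.011 + 22×1.008 + 2×14.007 + 1×32.06 = 306.29 g/mol.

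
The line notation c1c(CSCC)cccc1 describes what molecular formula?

C9H12S

Heavy atoms from the SMILES: 9 C, 1 S.
Implicit hydrogens by atom environment:
  5 × C (aromatic): 1 H each → 5
  2 × C: 2 H each → 4
  1 × C: 3 H
  1 × C (aromatic): no H
  1 × S: no H
  Total hydrogens = 12.
Molecular formula: C9H12S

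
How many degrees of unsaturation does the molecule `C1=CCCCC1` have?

Molecular formula from the SMILES: C6H10.
DoU = (2C + 2 + N − H − X)/2 = (2·6 + 2 + 0 − 10 − 0)/2 = 4/2 = 2.
(Structurally: 1 ring(s) + 1 π bond(s) = 2.)

2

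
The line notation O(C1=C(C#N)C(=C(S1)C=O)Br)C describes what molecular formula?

C7H4BrNO2S

Heavy atoms from the SMILES: 1 Br, 7 C, 1 N, 2 O, 1 S.
Implicit hydrogens by atom environment:
  4 × C (aromatic): no H
  2 × O: no H
  1 × Br: no H
  1 × C: 3 H
  1 × C: 1 H
  1 × C: no H
  1 × N: no H
  1 × S (aromatic): no H
  Total hydrogens = 4.
Molecular formula: C7H4BrNO2S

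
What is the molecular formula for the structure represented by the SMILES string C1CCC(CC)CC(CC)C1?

Heavy atoms from the SMILES: 11 C.
Implicit hydrogens by atom environment:
  7 × C: 2 H each → 14
  2 × C: 3 H each → 6
  2 × C: 1 H each → 2
  Total hydrogens = 22.
Molecular formula: C11H22

C11H22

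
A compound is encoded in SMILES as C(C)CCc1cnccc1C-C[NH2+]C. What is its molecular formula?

Heavy atoms from the SMILES: 12 C, 2 N.
Implicit hydrogens by atom environment:
  5 × C: 2 H each → 10
  3 × C (aromatic): 1 H each → 3
  2 × C: 3 H each → 6
  2 × C (aromatic): no H
  1 × N (charge +1): 2 H
  1 × N (aromatic): no H
  Total hydrogens = 21.
Net charge +1.
Molecular formula: C12H21N2+

C12H21N2+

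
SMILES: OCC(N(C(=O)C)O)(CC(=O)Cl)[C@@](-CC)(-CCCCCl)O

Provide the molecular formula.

Heavy atoms from the SMILES: 13 C, 2 Cl, 1 N, 5 O.
Implicit hydrogens by atom environment:
  7 × C: 2 H each → 14
  4 × C: no H
  3 × O: 1 H each → 3
  2 × C: 3 H each → 6
  2 × Cl: no H
  2 × O: no H
  1 × N: no H
  Total hydrogens = 23.
Molecular formula: C13H23Cl2NO5

C13H23Cl2NO5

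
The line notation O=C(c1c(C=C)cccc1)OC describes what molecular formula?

C10H10O2

Heavy atoms from the SMILES: 10 C, 2 O.
Implicit hydrogens by atom environment:
  4 × C (aromatic): 1 H each → 4
  2 × C (aromatic): no H
  2 × O: no H
  1 × C: 3 H
  1 × C: 2 H
  1 × C: 1 H
  1 × C: no H
  Total hydrogens = 10.
Molecular formula: C10H10O2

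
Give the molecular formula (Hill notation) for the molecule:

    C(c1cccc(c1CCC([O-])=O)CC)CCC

C15H21O2-

Heavy atoms from the SMILES: 15 C, 2 O.
Implicit hydrogens by atom environment:
  6 × C: 2 H each → 12
  3 × C (aromatic): 1 H each → 3
  3 × C (aromatic): no H
  2 × C: 3 H each → 6
  1 × C: no H
  1 × O: no H
  1 × O (charge -1): no H
  Total hydrogens = 21.
Net charge -1.
Molecular formula: C15H21O2-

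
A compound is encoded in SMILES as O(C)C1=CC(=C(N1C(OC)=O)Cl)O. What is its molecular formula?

Heavy atoms from the SMILES: 7 C, 1 Cl, 1 N, 4 O.
Implicit hydrogens by atom environment:
  3 × C (aromatic): no H
  3 × O: no H
  2 × C: 3 H each → 6
  1 × C (aromatic): 1 H
  1 × C: no H
  1 × Cl: no H
  1 × N (aromatic): no H
  1 × O: 1 H
  Total hydrogens = 8.
Molecular formula: C7H8ClNO4

C7H8ClNO4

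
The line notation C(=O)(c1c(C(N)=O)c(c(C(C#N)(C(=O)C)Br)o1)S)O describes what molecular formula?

C10H7BrN2O5S

Heavy atoms from the SMILES: 1 Br, 10 C, 2 N, 5 O, 1 S.
Implicit hydrogens by atom environment:
  5 × C: no H
  4 × C (aromatic): no H
  3 × O: no H
  1 × Br: no H
  1 × C: 3 H
  1 × N: 2 H
  1 × N: no H
  1 × O: 1 H
  1 × O (aromatic): no H
  1 × S: 1 H
  Total hydrogens = 7.
Molecular formula: C10H7BrN2O5S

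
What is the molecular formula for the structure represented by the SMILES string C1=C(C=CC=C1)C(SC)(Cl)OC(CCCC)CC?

C15H23ClOS

Heavy atoms from the SMILES: 15 C, 1 Cl, 1 O, 1 S.
Implicit hydrogens by atom environment:
  5 × C (aromatic): 1 H each → 5
  4 × C: 2 H each → 8
  3 × C: 3 H each → 9
  1 × C: 1 H
  1 × C: no H
  1 × C (aromatic): no H
  1 × Cl: no H
  1 × O: no H
  1 × S: no H
  Total hydrogens = 23.
Molecular formula: C15H23ClOS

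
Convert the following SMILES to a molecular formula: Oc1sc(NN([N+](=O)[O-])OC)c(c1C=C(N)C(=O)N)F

Heavy atoms from the SMILES: 8 C, 1 F, 5 N, 5 O, 1 S.
Implicit hydrogens by atom environment:
  4 × C (aromatic): no H
  3 × O: no H
  2 × C: no H
  2 × N: 2 H each → 4
  1 × C: 3 H
  1 × C: 1 H
  1 × F: no H
  1 × N: 1 H
  1 × N: no H
  1 × N (charge +1): no H
  1 × O: 1 H
  1 × O (charge -1): no H
  1 × S (aromatic): no H
  Total hydrogens = 10.
Molecular formula: C8H10FN5O5S

C8H10FN5O5S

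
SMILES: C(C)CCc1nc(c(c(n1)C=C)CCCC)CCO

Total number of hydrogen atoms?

26

Hydrogens are implicit in SMILES; fill each atom to its normal valence:
  9 × C: 2 H each → 18
  4 × C (aromatic): no H
  2 × C: 3 H each → 6
  2 × N (aromatic): no H
  1 × C: 1 H
  1 × O: 1 H
  Total hydrogens = 26.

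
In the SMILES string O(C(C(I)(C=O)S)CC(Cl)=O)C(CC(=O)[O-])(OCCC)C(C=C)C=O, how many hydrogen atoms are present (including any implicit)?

Hydrogens are implicit in SMILES; fill each atom to its normal valence:
  6 × O: no H
  5 × C: 2 H each → 10
  5 × C: 1 H each → 5
  4 × C: no H
  1 × C: 3 H
  1 × Cl: no H
  1 × I: no H
  1 × O (charge -1): no H
  1 × S: 1 H
  Total hydrogens = 19.

19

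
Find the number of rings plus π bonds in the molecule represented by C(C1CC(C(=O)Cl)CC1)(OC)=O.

3

Molecular formula from the SMILES: C8H11ClO3.
DoU = (2C + 2 + N − H − X)/2 = (2·8 + 2 + 0 − 11 − 1)/2 = 6/2 = 3.
(Structurally: 1 ring(s) + 2 π bond(s) = 3.)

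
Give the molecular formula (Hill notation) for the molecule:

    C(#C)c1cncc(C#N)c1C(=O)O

C9H4N2O2

Heavy atoms from the SMILES: 9 C, 2 N, 2 O.
Implicit hydrogens by atom environment:
  3 × C (aromatic): no H
  3 × C: no H
  2 × C (aromatic): 1 H each → 2
  1 × C: 1 H
  1 × N (aromatic): no H
  1 × N: no H
  1 × O: 1 H
  1 × O: no H
  Total hydrogens = 4.
Molecular formula: C9H4N2O2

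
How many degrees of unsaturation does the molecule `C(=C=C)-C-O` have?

2

Molecular formula from the SMILES: C4H6O.
DoU = (2C + 2 + N − H − X)/2 = (2·4 + 2 + 0 − 6 − 0)/2 = 4/2 = 2.
(Structurally: 0 ring(s) + 2 π bond(s) = 2.)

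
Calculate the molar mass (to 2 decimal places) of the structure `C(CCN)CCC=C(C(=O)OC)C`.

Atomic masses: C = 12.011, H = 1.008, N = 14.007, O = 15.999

185.27

Molecular formula: C10H19NO2.
M = 10×12.011 + 19×1.008 + 1×14.007 + 2×15.999 = 185.27 g/mol.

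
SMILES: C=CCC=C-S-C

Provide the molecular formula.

C6H10S

Heavy atoms from the SMILES: 6 C, 1 S.
Implicit hydrogens by atom environment:
  3 × C: 1 H each → 3
  2 × C: 2 H each → 4
  1 × C: 3 H
  1 × S: no H
  Total hydrogens = 10.
Molecular formula: C6H10S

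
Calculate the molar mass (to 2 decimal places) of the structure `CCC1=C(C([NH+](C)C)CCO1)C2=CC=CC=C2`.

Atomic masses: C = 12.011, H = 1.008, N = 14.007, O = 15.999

232.35

Molecular formula: C15H22NO+.
M = 15×12.011 + 22×1.008 + 1×14.007 + 1×15.999 = 232.35 g/mol.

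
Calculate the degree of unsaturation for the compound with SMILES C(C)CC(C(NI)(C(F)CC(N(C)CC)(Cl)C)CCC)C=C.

Molecular formula from the SMILES: C17H33ClFIN2.
DoU = (2C + 2 + N − H − X)/2 = (2·17 + 2 + 2 − 33 − 3)/2 = 2/2 = 1.
(Structurally: 0 ring(s) + 1 π bond(s) = 1.)

1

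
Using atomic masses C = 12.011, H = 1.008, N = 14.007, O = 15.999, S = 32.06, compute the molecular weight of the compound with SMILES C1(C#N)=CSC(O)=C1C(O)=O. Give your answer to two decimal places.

Molecular formula: C6H3NO3S.
M = 6×12.011 + 3×1.008 + 1×14.007 + 3×15.999 + 1×32.06 = 169.15 g/mol.

169.15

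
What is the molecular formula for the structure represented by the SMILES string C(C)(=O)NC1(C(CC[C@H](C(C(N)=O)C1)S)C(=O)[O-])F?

C11H16FN2O4S-

Heavy atoms from the SMILES: 11 C, 1 F, 2 N, 4 O, 1 S.
Implicit hydrogens by atom environment:
  4 × C: no H
  3 × C: 2 H each → 6
  3 × C: 1 H each → 3
  3 × O: no H
  1 × C: 3 H
  1 × F: no H
  1 × N: 2 H
  1 × N: 1 H
  1 × O (charge -1): no H
  1 × S: 1 H
  Total hydrogens = 16.
Net charge -1.
Molecular formula: C11H16FN2O4S-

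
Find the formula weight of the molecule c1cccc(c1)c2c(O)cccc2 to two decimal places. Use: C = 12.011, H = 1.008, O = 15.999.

170.21

Molecular formula: C12H10O.
M = 12×12.011 + 10×1.008 + 1×15.999 = 170.21 g/mol.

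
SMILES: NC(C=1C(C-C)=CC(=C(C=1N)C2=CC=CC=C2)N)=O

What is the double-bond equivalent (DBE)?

Molecular formula from the SMILES: C15H17N3O.
DoU = (2C + 2 + N − H − X)/2 = (2·15 + 2 + 3 − 17 − 0)/2 = 18/2 = 9.
(Structurally: 2 ring(s) + 7 π bond(s) = 9.)

9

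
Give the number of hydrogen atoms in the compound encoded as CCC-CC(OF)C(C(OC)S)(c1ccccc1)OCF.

22

Hydrogens are implicit in SMILES; fill each atom to its normal valence:
  5 × C (aromatic): 1 H each → 5
  4 × C: 2 H each → 8
  3 × O: no H
  2 × C: 3 H each → 6
  2 × C: 1 H each → 2
  2 × F: no H
  1 × C: no H
  1 × C (aromatic): no H
  1 × S: 1 H
  Total hydrogens = 22.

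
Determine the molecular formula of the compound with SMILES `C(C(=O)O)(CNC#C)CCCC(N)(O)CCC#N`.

C12H19N3O3

Heavy atoms from the SMILES: 12 C, 3 N, 3 O.
Implicit hydrogens by atom environment:
  6 × C: 2 H each → 12
  4 × C: no H
  2 × C: 1 H each → 2
  2 × O: 1 H each → 2
  1 × N: 2 H
  1 × N: 1 H
  1 × N: no H
  1 × O: no H
  Total hydrogens = 19.
Molecular formula: C12H19N3O3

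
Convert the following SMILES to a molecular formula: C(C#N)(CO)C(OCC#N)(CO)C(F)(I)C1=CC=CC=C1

C14H14FIN2O3

Heavy atoms from the SMILES: 14 C, 1 F, 1 I, 2 N, 3 O.
Implicit hydrogens by atom environment:
  5 × C (aromatic): 1 H each → 5
  4 × C: no H
  3 × C: 2 H each → 6
  2 × N: no H
  2 × O: 1 H each → 2
  1 × C: 1 H
  1 × C (aromatic): no H
  1 × F: no H
  1 × I: no H
  1 × O: no H
  Total hydrogens = 14.
Molecular formula: C14H14FIN2O3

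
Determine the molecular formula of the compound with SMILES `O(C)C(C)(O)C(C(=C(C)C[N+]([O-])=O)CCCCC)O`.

Heavy atoms from the SMILES: 13 C, 1 N, 5 O.
Implicit hydrogens by atom environment:
  5 × C: 2 H each → 10
  4 × C: 3 H each → 12
  3 × C: no H
  2 × O: 1 H each → 2
  2 × O: no H
  1 × C: 1 H
  1 × N (charge +1): no H
  1 × O (charge -1): no H
  Total hydrogens = 25.
Molecular formula: C13H25NO5

C13H25NO5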